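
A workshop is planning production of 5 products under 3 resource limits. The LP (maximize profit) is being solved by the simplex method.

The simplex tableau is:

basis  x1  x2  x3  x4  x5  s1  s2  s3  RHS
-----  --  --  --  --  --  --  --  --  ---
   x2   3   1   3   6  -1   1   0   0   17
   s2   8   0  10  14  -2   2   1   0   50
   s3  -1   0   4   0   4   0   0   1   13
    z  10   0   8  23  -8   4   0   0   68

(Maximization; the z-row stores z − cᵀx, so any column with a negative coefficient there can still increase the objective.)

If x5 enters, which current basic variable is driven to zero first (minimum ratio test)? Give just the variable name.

Ratios: row 1 (x2): entry -1 ≤ 0, skip; row 2 (s2): entry -2 ≤ 0, skip; row 3 (s3): 13/4 = 13/4.
Minimum ratio 13/4 is in the s3 row, so s3 leaves.

s3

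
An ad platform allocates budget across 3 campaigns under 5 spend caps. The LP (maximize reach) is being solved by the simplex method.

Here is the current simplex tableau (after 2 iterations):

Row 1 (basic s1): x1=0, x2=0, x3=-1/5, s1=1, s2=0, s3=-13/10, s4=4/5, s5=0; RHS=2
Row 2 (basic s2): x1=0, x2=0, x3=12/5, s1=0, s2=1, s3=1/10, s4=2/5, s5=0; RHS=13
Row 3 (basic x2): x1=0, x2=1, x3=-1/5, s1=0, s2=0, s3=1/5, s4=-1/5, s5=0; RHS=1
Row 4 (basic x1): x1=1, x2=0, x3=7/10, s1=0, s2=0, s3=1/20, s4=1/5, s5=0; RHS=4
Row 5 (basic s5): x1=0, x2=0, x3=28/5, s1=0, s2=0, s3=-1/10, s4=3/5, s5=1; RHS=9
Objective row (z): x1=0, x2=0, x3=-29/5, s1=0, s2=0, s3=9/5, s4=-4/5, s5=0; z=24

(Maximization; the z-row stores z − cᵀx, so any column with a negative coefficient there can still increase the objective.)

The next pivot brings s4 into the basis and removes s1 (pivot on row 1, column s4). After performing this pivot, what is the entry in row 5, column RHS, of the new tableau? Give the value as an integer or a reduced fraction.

Pivot element is row 1, column s4: 4/5.
Normalize row 1: new (row 1, RHS) = 2/(4/5) = 5/2.
row 5 ← row 5 − (3/5)·(new row 1): 9 − (3/5)·(5/2) = 15/2.

15/2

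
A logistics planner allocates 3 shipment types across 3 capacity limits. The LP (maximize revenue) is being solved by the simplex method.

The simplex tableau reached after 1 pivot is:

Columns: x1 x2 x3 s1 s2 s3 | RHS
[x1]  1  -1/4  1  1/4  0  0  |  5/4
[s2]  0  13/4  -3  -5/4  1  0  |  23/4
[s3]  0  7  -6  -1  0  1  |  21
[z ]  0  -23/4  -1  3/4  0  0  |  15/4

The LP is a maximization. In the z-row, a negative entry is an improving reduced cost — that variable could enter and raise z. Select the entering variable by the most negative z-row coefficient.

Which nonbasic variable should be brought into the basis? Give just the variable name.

Objective-row coefficients: x1: 0, x2: -23/4, x3: -1, s1: 3/4, s2: 0, s3: 0.
The most negative is -23/4 in column x2, so x2 enters.

x2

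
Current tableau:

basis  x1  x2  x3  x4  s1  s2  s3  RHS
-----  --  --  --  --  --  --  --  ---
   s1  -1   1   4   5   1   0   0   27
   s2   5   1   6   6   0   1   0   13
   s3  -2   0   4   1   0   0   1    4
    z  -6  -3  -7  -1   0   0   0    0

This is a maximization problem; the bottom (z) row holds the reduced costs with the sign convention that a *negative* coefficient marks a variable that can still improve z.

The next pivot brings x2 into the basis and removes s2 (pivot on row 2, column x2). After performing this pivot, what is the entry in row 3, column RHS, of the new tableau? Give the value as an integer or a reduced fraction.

Pivot element is row 2, column x2: 1.
Normalize row 2: new (row 2, RHS) = 13/1 = 13.
row 3 ← row 3 − 0·(new row 2): 4 − 0·13 = 4.

4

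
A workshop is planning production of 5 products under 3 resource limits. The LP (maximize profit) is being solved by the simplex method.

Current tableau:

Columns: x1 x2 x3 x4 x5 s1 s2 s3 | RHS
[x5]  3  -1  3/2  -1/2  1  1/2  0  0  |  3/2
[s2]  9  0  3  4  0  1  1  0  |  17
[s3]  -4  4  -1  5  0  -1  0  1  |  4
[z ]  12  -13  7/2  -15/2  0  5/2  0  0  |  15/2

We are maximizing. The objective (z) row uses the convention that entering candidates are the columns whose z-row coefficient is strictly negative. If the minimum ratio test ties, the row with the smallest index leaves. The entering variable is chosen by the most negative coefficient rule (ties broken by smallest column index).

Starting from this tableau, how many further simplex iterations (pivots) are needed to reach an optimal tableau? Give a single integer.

3

pivot: x2 in, s3 out → z = 41/2
pivot: x1 in, x5 out → z = 87/4
pivot: s1 in, x1 out → z = 28
No improving column remains; optimal.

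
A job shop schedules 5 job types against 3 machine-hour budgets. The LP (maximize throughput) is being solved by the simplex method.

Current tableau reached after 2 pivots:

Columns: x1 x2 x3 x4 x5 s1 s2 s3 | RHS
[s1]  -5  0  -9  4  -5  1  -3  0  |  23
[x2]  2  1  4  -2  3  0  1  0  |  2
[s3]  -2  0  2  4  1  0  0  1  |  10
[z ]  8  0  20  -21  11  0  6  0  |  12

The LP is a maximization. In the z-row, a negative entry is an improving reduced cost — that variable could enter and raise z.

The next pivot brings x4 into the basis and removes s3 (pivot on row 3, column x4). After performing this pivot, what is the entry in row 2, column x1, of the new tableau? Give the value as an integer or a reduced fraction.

Pivot element is row 3, column x4: 4.
Normalize row 3: new (row 3, x1) = (-2)/4 = -1/2.
row 2 ← row 2 − (-2)·(new row 3): 2 − (-2)·(-1/2) = 1.

1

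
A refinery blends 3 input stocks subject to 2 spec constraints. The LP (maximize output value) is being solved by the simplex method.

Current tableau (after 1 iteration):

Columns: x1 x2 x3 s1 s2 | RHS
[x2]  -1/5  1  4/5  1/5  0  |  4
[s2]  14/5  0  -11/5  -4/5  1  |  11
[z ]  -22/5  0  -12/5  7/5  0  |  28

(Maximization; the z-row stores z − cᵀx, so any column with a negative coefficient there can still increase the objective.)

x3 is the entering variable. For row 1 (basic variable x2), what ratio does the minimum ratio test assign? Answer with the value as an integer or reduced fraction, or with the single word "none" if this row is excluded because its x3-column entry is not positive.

5

Ratio = RHS / (x3 entry) = 4 / (4/5) = 5.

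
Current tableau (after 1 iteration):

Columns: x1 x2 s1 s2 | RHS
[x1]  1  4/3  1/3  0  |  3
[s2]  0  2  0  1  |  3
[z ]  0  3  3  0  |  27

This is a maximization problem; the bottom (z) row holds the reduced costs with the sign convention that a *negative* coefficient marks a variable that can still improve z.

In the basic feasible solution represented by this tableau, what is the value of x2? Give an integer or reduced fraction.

x2 is nonbasic (not in the basis column), so its value in the current BFS is 0.

0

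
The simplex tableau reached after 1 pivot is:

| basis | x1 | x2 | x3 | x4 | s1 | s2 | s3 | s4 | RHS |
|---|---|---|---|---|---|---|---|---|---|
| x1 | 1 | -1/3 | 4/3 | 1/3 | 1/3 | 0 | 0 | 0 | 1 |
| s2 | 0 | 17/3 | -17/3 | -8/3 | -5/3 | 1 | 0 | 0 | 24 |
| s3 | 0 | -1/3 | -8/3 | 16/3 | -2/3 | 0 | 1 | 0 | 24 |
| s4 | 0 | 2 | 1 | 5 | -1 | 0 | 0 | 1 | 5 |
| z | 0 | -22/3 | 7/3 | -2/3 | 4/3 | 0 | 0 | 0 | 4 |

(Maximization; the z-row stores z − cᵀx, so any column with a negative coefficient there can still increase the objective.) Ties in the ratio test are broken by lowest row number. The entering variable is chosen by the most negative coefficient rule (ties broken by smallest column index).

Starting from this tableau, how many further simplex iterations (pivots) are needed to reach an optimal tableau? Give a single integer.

3

pivot: x2 in, s4 out → z = 67/3
pivot: s1 in, s2 out → z = 42
pivot: x4 in, x1 out → z = 1098/25
No improving column remains; optimal.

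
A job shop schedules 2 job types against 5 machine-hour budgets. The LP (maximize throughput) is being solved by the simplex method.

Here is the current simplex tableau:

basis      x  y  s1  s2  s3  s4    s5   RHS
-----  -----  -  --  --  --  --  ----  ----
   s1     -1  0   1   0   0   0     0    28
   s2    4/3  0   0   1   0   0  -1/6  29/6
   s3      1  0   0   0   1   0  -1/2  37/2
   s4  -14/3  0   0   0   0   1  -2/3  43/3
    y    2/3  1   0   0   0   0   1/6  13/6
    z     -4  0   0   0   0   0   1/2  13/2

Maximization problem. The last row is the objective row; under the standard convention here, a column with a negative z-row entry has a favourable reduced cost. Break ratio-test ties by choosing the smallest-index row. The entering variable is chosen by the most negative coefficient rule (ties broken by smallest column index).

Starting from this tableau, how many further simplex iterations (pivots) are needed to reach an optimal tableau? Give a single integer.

1

pivot: x in, y out → z = 39/2
No improving column remains; optimal.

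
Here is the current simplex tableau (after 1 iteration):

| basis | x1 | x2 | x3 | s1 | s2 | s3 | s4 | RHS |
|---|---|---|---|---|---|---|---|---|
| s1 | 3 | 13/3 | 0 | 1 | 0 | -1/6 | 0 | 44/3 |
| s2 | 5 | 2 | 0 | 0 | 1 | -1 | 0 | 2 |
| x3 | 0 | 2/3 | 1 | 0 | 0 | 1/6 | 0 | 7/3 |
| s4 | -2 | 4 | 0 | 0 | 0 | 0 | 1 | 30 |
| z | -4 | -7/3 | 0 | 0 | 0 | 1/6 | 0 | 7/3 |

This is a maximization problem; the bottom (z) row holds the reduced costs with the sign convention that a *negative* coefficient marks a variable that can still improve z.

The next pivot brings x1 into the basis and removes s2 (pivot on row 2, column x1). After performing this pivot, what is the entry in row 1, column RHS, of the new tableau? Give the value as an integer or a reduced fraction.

202/15

Pivot element is row 2, column x1: 5.
Normalize row 2: new (row 2, RHS) = 2/5 = 2/5.
row 1 ← row 1 − 3·(new row 2): 44/3 − 3·(2/5) = 202/15.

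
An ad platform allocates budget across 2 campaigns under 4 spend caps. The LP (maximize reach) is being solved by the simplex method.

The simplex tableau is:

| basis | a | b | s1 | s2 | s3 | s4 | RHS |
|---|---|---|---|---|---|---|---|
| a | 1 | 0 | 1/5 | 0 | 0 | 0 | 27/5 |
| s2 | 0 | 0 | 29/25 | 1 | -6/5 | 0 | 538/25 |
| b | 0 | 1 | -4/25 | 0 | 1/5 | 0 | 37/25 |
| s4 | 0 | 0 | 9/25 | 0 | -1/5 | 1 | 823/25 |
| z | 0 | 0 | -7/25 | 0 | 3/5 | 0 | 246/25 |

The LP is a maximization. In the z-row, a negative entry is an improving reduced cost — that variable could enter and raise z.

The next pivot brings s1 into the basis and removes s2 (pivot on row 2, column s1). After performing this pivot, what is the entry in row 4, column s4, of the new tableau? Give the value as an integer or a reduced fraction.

Pivot element is row 2, column s1: 29/25.
Normalize row 2: new (row 2, s4) = 0/(29/25) = 0.
row 4 ← row 4 − (9/25)·(new row 2): 1 − (9/25)·0 = 1.

1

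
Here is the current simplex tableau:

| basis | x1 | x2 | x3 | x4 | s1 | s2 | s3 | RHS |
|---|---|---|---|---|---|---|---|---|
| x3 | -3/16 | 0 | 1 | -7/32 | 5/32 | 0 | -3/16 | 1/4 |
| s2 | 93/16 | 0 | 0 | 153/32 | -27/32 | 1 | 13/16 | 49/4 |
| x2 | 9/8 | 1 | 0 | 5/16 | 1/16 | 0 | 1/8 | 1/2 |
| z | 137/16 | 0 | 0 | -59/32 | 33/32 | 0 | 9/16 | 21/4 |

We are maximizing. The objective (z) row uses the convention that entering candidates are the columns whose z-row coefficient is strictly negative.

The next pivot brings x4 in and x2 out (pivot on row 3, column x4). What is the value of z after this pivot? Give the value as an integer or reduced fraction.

41/5

Minimum ratio for x4: (1/2)/(5/16) = 8/5.
z changes by −(z-row coeff of x4)·ratio = −(-59/32)·(8/5) = 59/20.
New z = 21/4 + (59/20) = 41/5.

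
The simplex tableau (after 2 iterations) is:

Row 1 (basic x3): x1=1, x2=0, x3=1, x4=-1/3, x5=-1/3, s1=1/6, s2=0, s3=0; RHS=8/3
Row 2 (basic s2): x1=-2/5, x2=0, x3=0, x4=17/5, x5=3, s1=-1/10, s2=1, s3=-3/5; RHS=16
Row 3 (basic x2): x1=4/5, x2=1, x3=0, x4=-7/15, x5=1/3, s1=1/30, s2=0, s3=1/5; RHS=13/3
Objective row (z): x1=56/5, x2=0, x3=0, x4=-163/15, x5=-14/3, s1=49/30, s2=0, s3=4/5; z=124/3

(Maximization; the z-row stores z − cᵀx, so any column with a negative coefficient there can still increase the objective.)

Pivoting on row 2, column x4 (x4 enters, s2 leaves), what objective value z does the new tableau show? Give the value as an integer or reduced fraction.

Minimum ratio for x4: 16/(17/5) = 80/17.
z changes by −(z-row coeff of x4)·ratio = −(-163/15)·(80/17) = 2608/51.
New z = 124/3 + (2608/51) = 1572/17.

1572/17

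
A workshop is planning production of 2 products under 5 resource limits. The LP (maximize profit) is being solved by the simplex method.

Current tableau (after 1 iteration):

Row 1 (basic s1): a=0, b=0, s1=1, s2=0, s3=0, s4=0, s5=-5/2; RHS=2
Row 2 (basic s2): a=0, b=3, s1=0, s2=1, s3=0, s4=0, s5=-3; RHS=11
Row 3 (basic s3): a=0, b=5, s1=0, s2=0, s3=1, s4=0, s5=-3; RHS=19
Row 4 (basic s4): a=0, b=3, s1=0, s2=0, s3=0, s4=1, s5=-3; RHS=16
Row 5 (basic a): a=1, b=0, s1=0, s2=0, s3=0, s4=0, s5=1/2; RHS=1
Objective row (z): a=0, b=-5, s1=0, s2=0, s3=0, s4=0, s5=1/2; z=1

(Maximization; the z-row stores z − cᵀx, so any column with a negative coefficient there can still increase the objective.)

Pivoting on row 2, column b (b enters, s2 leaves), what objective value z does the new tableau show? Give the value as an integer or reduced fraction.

58/3

Minimum ratio for b: 11/3 = 11/3.
z changes by −(z-row coeff of b)·ratio = −(-5)·(11/3) = 55/3.
New z = 1 + (55/3) = 58/3.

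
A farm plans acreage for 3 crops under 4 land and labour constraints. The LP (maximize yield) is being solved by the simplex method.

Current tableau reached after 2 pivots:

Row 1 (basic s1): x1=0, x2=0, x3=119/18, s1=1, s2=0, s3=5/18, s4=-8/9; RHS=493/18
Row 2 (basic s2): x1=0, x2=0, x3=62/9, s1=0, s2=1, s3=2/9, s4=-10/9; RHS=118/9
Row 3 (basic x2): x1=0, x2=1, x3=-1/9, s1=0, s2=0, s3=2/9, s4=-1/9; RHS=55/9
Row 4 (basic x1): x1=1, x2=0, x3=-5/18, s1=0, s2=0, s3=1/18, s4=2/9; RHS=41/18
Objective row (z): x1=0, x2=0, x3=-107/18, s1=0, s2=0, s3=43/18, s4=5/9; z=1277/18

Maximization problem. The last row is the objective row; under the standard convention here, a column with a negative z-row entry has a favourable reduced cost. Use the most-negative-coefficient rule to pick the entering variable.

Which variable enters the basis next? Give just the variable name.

x3

Objective-row coefficients: x1: 0, x2: 0, x3: -107/18, s1: 0, s2: 0, s3: 43/18, s4: 5/9.
The most negative is -107/18 in column x3, so x3 enters.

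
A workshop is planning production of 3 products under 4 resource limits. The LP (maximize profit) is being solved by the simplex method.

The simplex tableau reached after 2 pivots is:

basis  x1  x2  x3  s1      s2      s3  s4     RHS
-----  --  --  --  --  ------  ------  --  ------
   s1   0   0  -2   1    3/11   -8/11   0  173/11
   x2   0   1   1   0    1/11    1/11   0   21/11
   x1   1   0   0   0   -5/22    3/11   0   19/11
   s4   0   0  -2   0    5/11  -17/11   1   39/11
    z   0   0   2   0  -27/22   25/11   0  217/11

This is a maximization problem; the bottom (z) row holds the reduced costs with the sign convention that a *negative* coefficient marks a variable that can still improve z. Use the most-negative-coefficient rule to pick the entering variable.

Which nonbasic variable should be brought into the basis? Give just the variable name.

s2

Objective-row coefficients: x1: 0, x2: 0, x3: 2, s1: 0, s2: -27/22, s3: 25/11, s4: 0.
The most negative is -27/22 in column s2, so s2 enters.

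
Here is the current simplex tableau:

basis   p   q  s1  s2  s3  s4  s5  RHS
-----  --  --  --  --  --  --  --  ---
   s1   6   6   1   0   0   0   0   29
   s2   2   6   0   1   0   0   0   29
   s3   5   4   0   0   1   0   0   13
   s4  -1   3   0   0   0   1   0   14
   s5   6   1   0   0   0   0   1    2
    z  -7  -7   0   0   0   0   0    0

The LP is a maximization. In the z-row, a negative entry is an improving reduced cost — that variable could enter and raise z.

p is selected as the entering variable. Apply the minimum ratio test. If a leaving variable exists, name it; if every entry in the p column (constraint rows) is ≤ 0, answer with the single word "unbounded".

Ratios: row 1 (s1): 29/6 = 29/6; row 2 (s2): 29/2 = 29/2; row 3 (s3): 13/5 = 13/5; row 4 (s4): entry -1 ≤ 0, skip; row 5 (s5): 2/6 = 1/3.
Minimum ratio is in the s5 row, so s5 leaves.

s5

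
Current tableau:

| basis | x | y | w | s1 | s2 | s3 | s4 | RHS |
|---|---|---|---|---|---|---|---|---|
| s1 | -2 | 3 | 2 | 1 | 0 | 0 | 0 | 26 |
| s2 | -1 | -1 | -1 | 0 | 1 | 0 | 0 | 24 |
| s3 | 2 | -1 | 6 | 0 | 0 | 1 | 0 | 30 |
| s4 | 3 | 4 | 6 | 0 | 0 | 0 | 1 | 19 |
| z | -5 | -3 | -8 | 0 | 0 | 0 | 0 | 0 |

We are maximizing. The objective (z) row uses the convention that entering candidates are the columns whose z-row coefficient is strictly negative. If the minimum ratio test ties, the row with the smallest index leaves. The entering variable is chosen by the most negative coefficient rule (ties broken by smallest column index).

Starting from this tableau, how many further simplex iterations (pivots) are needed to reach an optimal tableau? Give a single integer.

pivot: w in, s4 out → z = 76/3
pivot: x in, w out → z = 95/3
No improving column remains; optimal.

2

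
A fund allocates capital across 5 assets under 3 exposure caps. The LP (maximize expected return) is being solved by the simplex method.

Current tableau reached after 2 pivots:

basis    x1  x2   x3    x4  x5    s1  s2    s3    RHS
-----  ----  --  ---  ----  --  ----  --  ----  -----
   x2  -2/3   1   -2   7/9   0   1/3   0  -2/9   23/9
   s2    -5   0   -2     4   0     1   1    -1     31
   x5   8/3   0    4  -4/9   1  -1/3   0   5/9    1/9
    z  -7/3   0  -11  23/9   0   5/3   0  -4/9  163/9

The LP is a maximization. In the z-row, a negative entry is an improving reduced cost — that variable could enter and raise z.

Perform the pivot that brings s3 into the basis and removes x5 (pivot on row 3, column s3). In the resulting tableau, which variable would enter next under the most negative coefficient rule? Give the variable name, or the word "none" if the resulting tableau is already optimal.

x3

Pivot element 5/9. New z-row = old z-row − (-4/9)·(row 3/(5/9)).
Updated z-row coefficients: x1: -1/5, x2: 0, x3: -39/5, x4: 11/5, x5: 4/5, s1: 7/5, s2: 0, s3: 0.
The most negative is -39/5 in column x3, so x3 would enter next.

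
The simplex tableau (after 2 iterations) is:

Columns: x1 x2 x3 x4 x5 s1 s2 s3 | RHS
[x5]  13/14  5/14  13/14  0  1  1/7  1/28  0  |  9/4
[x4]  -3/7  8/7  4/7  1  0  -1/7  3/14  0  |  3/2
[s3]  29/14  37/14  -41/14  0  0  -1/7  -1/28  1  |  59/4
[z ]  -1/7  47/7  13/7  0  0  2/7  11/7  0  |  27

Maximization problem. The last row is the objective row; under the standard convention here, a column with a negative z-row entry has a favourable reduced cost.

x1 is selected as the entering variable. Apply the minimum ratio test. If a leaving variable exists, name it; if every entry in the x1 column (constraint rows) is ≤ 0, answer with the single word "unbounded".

x5

Ratios: row 1 (x5): (9/4)/(13/14) = 63/26; row 2 (x4): entry -3/7 ≤ 0, skip; row 3 (s3): (59/4)/(29/14) = 413/58.
Minimum ratio is in the x5 row, so x5 leaves.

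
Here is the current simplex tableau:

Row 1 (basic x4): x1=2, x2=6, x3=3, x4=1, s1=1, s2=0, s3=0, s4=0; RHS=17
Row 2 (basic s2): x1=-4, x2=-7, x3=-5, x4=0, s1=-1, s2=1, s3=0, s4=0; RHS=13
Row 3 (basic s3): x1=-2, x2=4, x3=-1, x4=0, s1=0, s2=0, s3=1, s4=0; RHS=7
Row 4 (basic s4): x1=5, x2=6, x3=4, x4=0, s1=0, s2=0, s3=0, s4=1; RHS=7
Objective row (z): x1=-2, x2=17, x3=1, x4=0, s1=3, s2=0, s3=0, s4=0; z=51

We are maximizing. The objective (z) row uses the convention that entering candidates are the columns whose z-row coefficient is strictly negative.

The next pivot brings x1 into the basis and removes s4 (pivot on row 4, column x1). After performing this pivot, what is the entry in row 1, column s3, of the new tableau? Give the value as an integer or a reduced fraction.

0

Pivot element is row 4, column x1: 5.
Normalize row 4: new (row 4, s3) = 0/5 = 0.
row 1 ← row 1 − 2·(new row 4): 0 − 2·0 = 0.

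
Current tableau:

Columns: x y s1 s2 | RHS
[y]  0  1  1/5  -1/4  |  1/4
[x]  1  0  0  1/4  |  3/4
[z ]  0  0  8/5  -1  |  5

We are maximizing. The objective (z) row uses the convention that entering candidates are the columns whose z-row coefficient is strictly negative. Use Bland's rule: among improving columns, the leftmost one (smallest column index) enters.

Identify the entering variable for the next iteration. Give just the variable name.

Objective-row coefficients: x: 0, y: 0, s1: 8/5, s2: -1.
Improving columns: s2. Bland's rule picks the smallest column index → s2.

s2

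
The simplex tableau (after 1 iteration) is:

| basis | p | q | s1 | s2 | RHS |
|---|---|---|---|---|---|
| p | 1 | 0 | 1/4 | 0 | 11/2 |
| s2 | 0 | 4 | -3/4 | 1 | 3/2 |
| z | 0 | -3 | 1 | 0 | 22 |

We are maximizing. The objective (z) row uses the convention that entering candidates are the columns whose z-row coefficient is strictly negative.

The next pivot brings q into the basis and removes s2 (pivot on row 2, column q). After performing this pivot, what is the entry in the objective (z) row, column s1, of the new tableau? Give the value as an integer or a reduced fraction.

Pivot element is row 2, column q: 4.
Normalize row 2: new (row 2, s1) = (-3/4)/4 = -3/16.
z-row ← z-row − (-3)·(new row 2): 1 − (-3)·(-3/16) = 7/16.

7/16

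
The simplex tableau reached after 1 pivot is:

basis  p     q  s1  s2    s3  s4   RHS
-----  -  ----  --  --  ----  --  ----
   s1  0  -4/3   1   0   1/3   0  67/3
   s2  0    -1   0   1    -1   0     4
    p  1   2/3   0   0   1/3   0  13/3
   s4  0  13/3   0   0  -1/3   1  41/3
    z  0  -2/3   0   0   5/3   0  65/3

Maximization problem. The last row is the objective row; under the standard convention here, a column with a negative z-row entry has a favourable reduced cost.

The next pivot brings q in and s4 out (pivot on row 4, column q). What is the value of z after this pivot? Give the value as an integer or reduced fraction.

Minimum ratio for q: (41/3)/(13/3) = 41/13.
z changes by −(z-row coeff of q)·ratio = −(-2/3)·(41/13) = 82/39.
New z = 65/3 + (82/39) = 309/13.

309/13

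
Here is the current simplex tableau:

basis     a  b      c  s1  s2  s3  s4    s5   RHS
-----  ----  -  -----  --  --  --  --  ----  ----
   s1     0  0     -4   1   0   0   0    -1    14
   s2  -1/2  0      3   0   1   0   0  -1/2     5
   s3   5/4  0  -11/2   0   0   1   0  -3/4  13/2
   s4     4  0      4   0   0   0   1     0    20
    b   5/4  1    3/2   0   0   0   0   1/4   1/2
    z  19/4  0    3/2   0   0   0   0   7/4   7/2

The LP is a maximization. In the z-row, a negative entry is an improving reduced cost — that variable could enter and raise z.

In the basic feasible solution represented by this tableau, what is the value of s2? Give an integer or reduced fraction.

s2 is basic (row 2); its value is the RHS of that row: 5.

5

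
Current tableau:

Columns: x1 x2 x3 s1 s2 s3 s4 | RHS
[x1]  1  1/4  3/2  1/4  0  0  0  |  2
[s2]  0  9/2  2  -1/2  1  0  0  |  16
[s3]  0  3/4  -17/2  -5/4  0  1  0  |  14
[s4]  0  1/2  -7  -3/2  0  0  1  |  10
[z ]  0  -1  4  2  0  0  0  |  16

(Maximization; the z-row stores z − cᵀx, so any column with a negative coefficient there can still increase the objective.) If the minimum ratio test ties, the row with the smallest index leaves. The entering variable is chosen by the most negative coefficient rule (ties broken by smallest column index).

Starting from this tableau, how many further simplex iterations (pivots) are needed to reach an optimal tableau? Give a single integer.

pivot: x2 in, s2 out → z = 176/9
No improving column remains; optimal.

1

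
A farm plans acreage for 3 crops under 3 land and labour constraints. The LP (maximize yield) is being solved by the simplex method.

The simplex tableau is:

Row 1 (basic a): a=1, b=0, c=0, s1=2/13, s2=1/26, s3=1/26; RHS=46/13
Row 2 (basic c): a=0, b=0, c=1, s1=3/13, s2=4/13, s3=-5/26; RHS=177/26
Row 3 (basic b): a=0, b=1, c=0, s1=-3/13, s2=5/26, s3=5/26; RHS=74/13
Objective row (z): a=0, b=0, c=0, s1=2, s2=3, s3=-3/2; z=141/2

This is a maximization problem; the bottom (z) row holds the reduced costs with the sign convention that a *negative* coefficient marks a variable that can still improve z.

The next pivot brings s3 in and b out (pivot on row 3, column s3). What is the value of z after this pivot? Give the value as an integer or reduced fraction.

Minimum ratio for s3: (74/13)/(5/26) = 148/5.
z changes by −(z-row coeff of s3)·ratio = −(-3/2)·(148/5) = 222/5.
New z = 141/2 + (222/5) = 1149/10.

1149/10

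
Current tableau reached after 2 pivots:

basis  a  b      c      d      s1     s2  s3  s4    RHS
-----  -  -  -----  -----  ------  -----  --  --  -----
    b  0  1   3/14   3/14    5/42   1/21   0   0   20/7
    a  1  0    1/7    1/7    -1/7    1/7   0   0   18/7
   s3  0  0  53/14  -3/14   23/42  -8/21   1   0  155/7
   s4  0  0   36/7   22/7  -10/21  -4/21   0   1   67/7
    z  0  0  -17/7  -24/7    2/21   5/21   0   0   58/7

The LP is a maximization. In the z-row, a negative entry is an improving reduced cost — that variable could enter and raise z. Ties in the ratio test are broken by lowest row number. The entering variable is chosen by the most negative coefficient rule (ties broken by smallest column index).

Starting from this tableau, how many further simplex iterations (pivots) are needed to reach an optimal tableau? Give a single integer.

2

pivot: d in, s4 out → z = 206/11
pivot: s1 in, b out → z = 249/10
No improving column remains; optimal.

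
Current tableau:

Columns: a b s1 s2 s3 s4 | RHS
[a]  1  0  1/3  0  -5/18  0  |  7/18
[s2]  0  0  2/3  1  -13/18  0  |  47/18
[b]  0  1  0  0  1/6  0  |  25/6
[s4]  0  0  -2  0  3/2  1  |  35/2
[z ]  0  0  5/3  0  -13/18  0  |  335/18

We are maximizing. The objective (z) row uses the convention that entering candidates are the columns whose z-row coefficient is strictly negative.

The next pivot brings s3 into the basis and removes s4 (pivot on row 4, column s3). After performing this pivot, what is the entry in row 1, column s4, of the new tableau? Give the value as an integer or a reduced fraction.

Pivot element is row 4, column s3: 3/2.
Normalize row 4: new (row 4, s4) = 1/(3/2) = 2/3.
row 1 ← row 1 − (-5/18)·(new row 4): 0 − (-5/18)·(2/3) = 5/27.

5/27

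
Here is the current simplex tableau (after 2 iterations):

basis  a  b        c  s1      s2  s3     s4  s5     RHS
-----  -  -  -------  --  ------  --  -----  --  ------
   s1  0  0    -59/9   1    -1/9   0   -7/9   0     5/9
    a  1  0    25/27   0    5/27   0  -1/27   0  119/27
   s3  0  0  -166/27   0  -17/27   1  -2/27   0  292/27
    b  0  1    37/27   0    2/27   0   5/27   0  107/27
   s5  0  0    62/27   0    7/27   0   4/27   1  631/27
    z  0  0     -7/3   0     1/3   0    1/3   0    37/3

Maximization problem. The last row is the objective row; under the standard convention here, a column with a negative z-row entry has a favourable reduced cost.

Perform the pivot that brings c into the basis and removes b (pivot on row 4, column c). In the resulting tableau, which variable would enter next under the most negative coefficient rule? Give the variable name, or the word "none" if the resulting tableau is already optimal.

none

Pivot element 37/27. New z-row = old z-row − (-7/3)·(row 4/(37/27)).
Updated z-row coefficients: a: 0, b: 63/37, c: 0, s1: 0, s2: 17/37, s3: 0, s4: 24/37, s5: 0.
No coefficient is strictly negative; the tableau after this pivot is optimal.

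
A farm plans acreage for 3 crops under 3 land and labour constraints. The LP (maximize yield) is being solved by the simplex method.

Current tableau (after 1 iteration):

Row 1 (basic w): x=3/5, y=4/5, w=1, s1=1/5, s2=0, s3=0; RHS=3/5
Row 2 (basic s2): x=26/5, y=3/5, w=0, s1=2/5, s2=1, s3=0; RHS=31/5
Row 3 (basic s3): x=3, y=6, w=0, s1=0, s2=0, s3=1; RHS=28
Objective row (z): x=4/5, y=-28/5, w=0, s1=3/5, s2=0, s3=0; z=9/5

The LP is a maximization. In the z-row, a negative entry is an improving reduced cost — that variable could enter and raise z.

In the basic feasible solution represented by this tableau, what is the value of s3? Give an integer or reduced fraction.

28

s3 is basic (row 3); its value is the RHS of that row: 28.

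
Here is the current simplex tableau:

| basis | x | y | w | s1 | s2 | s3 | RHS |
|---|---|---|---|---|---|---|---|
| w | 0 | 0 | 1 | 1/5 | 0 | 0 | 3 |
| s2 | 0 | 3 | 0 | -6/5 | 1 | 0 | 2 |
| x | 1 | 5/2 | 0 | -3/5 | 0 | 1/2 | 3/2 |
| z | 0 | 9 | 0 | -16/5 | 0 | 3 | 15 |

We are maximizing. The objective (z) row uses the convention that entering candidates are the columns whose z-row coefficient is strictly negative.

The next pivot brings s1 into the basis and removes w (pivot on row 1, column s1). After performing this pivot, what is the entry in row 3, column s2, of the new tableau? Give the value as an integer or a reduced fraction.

Pivot element is row 1, column s1: 1/5.
Normalize row 1: new (row 1, s2) = 0/(1/5) = 0.
row 3 ← row 3 − (-3/5)·(new row 1): 0 − (-3/5)·0 = 0.

0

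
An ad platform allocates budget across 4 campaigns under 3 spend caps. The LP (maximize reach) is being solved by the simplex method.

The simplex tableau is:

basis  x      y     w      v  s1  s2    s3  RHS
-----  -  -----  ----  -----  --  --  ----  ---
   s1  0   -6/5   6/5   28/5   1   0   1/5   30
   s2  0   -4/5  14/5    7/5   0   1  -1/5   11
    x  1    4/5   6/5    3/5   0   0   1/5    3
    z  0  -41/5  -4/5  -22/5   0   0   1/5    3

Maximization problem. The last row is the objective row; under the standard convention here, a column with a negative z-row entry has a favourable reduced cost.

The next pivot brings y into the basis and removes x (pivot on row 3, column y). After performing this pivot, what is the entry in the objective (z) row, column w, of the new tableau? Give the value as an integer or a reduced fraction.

Pivot element is row 3, column y: 4/5.
Normalize row 3: new (row 3, w) = (6/5)/(4/5) = 3/2.
z-row ← z-row − (-41/5)·(new row 3): -4/5 − (-41/5)·(3/2) = 23/2.

23/2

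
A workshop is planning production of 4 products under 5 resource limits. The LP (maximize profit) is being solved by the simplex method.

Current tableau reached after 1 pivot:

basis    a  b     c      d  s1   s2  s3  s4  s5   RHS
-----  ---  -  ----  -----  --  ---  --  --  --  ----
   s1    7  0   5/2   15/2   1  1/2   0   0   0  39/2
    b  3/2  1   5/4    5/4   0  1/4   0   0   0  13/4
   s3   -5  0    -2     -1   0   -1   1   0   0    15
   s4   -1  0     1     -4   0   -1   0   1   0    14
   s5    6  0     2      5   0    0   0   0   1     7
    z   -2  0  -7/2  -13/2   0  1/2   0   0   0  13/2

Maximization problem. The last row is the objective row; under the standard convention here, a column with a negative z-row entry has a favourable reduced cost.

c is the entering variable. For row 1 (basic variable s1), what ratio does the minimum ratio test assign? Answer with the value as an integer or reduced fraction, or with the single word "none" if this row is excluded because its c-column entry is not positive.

39/5

Ratio = RHS / (c entry) = (39/2) / (5/2) = 39/5.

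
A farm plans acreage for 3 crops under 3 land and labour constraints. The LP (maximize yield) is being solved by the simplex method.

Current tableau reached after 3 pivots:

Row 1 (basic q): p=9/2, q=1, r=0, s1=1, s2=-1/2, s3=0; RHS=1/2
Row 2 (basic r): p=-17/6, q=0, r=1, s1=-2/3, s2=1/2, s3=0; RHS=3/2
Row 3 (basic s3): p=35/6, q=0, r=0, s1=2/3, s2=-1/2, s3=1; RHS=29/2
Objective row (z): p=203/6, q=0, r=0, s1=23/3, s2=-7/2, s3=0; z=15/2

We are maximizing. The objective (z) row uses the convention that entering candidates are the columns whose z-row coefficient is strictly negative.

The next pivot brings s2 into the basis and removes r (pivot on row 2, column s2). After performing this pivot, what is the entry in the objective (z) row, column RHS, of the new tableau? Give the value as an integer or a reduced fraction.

Pivot element is row 2, column s2: 1/2.
Normalize row 2: new (row 2, RHS) = (3/2)/(1/2) = 3.
z-row ← z-row − (-7/2)·(new row 2): 15/2 − (-7/2)·3 = 18.

18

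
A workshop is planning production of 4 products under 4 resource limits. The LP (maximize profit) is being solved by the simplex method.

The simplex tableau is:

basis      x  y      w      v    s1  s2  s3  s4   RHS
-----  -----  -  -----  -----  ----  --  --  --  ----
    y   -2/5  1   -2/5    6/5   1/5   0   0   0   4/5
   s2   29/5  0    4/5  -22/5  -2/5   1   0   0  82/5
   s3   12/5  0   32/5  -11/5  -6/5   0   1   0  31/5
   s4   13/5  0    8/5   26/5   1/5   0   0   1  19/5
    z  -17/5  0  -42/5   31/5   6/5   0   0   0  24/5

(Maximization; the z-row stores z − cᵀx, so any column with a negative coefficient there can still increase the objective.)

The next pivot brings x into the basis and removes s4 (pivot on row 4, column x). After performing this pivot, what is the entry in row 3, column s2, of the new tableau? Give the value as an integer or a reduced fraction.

0

Pivot element is row 4, column x: 13/5.
Normalize row 4: new (row 4, s2) = 0/(13/5) = 0.
row 3 ← row 3 − (12/5)·(new row 4): 0 − (12/5)·0 = 0.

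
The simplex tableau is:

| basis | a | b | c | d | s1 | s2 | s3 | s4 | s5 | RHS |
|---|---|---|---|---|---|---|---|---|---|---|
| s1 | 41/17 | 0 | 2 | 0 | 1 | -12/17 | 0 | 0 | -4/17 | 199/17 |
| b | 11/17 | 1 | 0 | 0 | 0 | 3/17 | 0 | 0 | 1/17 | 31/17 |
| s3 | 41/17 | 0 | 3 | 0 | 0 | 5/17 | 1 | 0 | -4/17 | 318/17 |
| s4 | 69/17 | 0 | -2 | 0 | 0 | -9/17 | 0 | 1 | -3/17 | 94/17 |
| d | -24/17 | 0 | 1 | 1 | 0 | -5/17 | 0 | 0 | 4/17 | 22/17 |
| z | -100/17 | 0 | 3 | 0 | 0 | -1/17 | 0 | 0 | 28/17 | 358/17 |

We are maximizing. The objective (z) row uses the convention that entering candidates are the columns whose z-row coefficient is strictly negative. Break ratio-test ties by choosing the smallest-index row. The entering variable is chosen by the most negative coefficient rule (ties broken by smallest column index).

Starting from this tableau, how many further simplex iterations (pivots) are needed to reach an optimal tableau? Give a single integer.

2

pivot: a in, s4 out → z = 2006/69
pivot: s2 in, b out → z = 577/18
No improving column remains; optimal.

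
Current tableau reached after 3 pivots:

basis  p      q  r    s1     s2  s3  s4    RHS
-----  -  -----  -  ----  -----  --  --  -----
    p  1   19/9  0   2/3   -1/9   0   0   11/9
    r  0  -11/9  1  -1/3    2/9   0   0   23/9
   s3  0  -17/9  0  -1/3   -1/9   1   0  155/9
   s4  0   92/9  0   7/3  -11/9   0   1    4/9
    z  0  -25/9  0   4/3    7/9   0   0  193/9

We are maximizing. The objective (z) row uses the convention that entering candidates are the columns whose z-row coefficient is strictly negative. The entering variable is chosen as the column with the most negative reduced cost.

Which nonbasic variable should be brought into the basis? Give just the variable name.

q

Objective-row coefficients: p: 0, q: -25/9, r: 0, s1: 4/3, s2: 7/9, s3: 0, s4: 0.
The most negative is -25/9 in column q, so q enters.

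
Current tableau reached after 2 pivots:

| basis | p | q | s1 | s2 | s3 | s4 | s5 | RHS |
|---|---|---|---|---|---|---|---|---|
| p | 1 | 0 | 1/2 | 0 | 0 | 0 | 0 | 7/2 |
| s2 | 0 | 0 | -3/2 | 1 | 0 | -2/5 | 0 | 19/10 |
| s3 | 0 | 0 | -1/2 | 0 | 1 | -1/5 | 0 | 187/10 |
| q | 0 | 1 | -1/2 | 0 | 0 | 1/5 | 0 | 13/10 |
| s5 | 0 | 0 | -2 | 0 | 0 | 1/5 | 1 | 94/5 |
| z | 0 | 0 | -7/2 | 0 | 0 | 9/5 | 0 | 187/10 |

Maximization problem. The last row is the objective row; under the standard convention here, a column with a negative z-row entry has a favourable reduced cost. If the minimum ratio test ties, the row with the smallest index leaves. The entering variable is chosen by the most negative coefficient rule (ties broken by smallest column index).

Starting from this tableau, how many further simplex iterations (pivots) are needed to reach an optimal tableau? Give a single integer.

1

pivot: s1 in, p out → z = 216/5
No improving column remains; optimal.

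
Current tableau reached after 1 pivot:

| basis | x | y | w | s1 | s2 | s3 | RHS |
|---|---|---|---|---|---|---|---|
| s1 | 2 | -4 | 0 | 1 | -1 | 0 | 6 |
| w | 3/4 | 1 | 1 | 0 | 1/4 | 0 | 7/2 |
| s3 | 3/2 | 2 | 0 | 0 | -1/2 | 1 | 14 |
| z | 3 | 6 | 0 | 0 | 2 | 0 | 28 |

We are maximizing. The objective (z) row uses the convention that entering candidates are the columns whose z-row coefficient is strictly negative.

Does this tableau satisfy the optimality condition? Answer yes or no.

yes

No objective-row coefficient is strictly negative, so no entering variable exists; the tableau is optimal.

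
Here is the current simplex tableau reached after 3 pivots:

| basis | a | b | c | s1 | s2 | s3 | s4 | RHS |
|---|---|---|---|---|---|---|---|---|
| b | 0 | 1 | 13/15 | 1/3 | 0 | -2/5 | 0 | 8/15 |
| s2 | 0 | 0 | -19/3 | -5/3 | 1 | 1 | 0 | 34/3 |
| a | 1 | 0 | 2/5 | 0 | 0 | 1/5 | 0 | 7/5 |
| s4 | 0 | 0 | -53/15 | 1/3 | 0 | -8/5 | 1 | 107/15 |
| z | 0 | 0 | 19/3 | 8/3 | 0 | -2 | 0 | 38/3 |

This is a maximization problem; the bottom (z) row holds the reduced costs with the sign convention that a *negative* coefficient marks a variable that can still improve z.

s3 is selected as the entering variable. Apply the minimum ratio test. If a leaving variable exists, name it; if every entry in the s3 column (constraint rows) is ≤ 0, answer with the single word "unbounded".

Ratios: row 1 (b): entry -2/5 ≤ 0, skip; row 2 (s2): (34/3)/1 = 34/3; row 3 (a): (7/5)/(1/5) = 7; row 4 (s4): entry -8/5 ≤ 0, skip.
Minimum ratio is in the a row, so a leaves.

a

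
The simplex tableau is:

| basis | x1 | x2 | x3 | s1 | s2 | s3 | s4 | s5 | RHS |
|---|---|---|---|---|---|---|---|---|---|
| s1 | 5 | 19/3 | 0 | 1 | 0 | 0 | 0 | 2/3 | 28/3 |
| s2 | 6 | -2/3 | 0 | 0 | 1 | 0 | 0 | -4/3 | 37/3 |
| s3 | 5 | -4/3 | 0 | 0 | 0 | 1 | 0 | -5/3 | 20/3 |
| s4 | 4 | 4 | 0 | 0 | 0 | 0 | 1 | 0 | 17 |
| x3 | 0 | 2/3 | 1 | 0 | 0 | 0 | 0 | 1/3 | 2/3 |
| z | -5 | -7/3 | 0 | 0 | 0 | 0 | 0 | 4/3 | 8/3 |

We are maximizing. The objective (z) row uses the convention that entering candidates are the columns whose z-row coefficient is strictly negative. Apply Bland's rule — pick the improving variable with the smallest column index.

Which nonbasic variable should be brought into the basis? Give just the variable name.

Objective-row coefficients: x1: -5, x2: -7/3, x3: 0, s1: 0, s2: 0, s3: 0, s4: 0, s5: 4/3.
Improving columns: x1, x2. Bland's rule picks the smallest column index → x1.

x1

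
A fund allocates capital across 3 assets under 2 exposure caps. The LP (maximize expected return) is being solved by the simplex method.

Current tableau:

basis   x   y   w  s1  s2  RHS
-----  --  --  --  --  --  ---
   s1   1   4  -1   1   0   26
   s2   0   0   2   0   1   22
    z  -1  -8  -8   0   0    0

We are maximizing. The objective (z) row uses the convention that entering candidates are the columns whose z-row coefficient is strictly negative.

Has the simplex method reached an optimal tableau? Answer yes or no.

no

Column x has objective-row coefficient -1, which is negative; an improving pivot exists, so not yet optimal.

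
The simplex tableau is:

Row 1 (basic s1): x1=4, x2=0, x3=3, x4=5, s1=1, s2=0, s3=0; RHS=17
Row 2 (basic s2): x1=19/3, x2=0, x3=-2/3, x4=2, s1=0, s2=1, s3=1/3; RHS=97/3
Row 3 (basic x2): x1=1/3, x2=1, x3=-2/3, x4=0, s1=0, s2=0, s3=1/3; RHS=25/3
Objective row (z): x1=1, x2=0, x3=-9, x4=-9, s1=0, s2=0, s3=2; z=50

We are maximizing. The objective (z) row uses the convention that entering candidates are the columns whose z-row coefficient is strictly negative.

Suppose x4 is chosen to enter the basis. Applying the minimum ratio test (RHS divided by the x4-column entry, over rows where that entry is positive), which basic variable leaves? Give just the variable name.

s1

Ratios: row 1 (s1): 17/5 = 17/5; row 2 (s2): (97/3)/2 = 97/6; row 3 (x2): entry 0 ≤ 0, skip.
Minimum ratio 17/5 is in the s1 row, so s1 leaves.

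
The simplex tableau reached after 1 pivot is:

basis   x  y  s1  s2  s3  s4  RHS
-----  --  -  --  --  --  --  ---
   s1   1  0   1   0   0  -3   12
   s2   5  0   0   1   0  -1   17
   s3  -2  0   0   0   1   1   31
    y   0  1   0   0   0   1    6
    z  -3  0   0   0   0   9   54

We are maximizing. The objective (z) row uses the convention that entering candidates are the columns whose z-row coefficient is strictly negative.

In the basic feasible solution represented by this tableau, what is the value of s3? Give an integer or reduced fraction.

31

s3 is basic (row 3); its value is the RHS of that row: 31.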